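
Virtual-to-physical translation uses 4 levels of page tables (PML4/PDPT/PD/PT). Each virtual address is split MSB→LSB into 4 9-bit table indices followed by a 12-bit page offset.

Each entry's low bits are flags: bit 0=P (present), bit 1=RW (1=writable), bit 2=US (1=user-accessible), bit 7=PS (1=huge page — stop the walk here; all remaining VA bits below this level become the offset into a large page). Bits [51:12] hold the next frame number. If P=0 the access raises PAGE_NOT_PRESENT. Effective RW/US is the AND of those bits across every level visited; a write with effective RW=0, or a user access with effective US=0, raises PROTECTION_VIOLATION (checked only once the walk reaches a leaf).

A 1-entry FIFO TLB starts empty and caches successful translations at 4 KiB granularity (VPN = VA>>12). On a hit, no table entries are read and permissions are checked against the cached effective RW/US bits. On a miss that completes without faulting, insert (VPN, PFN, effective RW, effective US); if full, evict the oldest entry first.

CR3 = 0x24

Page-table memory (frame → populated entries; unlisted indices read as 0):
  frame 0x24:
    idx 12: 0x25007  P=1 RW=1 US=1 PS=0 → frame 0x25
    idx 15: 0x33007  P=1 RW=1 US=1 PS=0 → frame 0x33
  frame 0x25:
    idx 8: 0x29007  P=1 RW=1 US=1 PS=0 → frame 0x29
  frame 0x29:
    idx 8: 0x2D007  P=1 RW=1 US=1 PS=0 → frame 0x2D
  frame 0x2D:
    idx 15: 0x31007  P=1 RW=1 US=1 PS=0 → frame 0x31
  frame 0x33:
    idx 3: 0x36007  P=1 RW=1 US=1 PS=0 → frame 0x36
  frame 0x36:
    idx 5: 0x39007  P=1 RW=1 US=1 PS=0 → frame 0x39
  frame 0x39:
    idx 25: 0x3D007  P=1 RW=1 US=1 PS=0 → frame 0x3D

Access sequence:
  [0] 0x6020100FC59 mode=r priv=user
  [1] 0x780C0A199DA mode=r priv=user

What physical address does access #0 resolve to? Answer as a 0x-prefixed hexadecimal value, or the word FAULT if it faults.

Trace:
#0 VA=0x6020100FC59 (r,user):
  [0] read 0x24 idx=12: raw=0x25007 flags P=1 W=1 U=1 S=0
  [1] read 0x25 idx=8: raw=0x29007 flags P=1 W=1 U=1 S=0
  [2] read 0x29 idx=8: raw=0x2D007 flags P=1 W=1 U=1 S=0
  [3] read 0x2D idx=15: raw=0x31007 flags P=1 W=1 U=1 S=0
  ✓ 0x31C59  — 4 lookups
#1 VA=0x780C0A199DA (r,user):
  [0] read 0x24 idx=15: raw=0x33007 flags P=1 W=1 U=1 S=0
  [1] read 0x33 idx=3: raw=0x36007 flags P=1 W=1 U=1 S=0
  [2] read 0x36 idx=5: raw=0x39007 flags P=1 W=1 U=1 S=0
  [3] read 0x39 idx=25: raw=0x3D007 flags P=1 W=1 U=1 S=0
  ✓ 0x3D9DA  — 4 lookups

Access #0 PA: 0x31C59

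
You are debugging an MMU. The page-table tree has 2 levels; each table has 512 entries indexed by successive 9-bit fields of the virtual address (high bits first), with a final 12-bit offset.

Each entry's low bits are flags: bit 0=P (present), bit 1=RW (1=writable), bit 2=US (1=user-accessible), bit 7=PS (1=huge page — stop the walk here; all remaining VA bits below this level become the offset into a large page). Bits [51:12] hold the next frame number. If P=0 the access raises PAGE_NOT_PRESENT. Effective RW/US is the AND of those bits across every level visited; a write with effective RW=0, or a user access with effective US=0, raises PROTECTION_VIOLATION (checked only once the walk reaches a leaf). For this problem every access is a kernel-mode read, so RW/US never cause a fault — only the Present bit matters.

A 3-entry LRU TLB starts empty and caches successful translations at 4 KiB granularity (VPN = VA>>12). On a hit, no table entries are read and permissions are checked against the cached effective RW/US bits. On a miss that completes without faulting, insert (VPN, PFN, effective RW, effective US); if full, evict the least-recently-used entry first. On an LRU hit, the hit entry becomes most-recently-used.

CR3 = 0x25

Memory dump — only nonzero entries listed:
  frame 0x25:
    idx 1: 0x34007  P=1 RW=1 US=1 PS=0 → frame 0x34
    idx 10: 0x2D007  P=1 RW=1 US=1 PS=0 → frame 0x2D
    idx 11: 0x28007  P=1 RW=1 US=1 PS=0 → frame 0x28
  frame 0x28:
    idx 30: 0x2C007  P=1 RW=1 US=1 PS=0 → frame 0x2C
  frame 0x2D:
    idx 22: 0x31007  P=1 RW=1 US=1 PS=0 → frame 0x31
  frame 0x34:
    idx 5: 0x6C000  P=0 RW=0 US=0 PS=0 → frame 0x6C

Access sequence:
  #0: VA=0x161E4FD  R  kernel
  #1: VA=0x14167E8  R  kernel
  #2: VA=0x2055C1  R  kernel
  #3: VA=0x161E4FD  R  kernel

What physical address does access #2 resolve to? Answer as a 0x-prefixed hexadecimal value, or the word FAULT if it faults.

Trace:
#0 VA=0x161E4FD (r,kernel):
  lvl0: tbl 0x25, slot 11 ⇒ 0x28007 (P1/RW1/US1/PS0)
  lvl1: tbl 0x28, slot 30 ⇒ 0x2C007 (P1/RW1/US1/PS0)
  ✓ 0x2C4FD  — 2 lookups
#1 VA=0x14167E8 (r,kernel):
  lvl0: tbl 0x25, slot 10 ⇒ 0x2D007 (P1/RW1/US1/PS0)
  lvl1: tbl 0x2D, slot 22 ⇒ 0x31007 (P1/RW1/US1/PS0)
  ✓ 0x317E8  — 2 lookups
#2 VA=0x2055C1 (r,kernel):
  lvl0: tbl 0x25, slot 1 ⇒ 0x34007 (P1/RW1/US1/PS0)
  lvl1: tbl 0x34, slot 5 ⇒ 0x6C000 (P0/RW0/US0/PS0)
  ✗ PAGE_NOT_PRESENT  [2 reads]
#3 VA=0x161E4FD (r,kernel):
  TLB hit vpn=0x161E → PA=0x2C4FD

Access #2 PA: FAULT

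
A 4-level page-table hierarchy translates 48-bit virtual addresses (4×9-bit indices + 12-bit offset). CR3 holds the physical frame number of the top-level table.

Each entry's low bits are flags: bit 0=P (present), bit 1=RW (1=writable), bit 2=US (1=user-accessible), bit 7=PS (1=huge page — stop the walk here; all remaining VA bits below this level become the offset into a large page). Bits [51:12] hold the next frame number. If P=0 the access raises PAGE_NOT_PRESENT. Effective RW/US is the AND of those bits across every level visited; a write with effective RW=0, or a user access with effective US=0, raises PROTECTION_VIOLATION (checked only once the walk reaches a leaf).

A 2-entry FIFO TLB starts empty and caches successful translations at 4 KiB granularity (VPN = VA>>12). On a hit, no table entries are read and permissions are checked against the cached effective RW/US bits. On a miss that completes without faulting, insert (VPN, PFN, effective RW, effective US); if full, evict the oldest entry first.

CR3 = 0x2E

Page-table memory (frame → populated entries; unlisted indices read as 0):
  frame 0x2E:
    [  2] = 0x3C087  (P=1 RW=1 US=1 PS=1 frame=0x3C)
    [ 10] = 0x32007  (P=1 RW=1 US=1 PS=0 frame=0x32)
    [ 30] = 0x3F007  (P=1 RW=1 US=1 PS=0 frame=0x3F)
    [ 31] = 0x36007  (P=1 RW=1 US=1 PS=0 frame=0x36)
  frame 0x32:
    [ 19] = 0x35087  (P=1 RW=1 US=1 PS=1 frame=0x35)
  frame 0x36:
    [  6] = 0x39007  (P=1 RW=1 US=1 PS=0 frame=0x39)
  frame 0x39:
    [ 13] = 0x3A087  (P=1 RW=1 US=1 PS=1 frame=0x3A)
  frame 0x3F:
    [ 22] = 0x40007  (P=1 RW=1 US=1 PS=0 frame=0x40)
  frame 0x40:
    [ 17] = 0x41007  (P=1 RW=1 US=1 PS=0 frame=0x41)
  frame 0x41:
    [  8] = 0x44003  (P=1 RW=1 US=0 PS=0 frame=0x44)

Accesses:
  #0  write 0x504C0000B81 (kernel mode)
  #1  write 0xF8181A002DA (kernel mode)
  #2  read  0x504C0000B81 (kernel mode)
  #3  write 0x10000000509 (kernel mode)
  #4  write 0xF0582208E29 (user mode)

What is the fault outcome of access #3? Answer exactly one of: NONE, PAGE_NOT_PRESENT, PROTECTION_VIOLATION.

Walk each access:
#0 VA=0x504C0000B81 (w,kernel):
  L0: frame=0x2E idx=10 entry=0x32007 [P=1 RW=1 US=1 PS=0]
  L1: frame=0x32 idx=19 entry=0x35087 [P=1 RW=1 US=1 PS=1]
  → PA=0x35B81 (huge @L1)  (2 entries read)
#1 VA=0xF8181A002DA (w,kernel):
  L0: frame=0x2E idx=31 entry=0x36007 [P=1 RW=1 US=1 PS=0]
  L1: frame=0x36 idx=6 entry=0x39007 [P=1 RW=1 US=1 PS=0]
  L2: frame=0x39 idx=13 entry=0x3A087 [P=1 RW=1 US=1 PS=1]
  → PA=0x3A2DA (huge @L2)  (3 entries read)
#2 VA=0x504C0000B81 (r,kernel):
  TLB hit vpn=0x504C0000 → PA=0x35B81
#3 VA=0x10000000509 (w,kernel):
  L0: frame=0x2E idx=2 entry=0x3C087 [P=1 RW=1 US=1 PS=1]
  → PA=0x3C509 (huge @L0)  (1 entries read)
#4 VA=0xF0582208E29 (w,user):
  L0: frame=0x2E idx=30 entry=0x3F007 [P=1 RW=1 US=1 PS=0]
  L1: frame=0x3F idx=22 entry=0x40007 [P=1 RW=1 US=1 PS=0]
  L2: frame=0x40 idx=17 entry=0x41007 [P=1 RW=1 US=1 PS=0]
  L3: frame=0x41 idx=8 entry=0x44003 [P=1 RW=1 US=0 PS=0]
  ⇒ fault: PROTECTION_VIOLATION  — 4 lookups

Access #3 fault: NONE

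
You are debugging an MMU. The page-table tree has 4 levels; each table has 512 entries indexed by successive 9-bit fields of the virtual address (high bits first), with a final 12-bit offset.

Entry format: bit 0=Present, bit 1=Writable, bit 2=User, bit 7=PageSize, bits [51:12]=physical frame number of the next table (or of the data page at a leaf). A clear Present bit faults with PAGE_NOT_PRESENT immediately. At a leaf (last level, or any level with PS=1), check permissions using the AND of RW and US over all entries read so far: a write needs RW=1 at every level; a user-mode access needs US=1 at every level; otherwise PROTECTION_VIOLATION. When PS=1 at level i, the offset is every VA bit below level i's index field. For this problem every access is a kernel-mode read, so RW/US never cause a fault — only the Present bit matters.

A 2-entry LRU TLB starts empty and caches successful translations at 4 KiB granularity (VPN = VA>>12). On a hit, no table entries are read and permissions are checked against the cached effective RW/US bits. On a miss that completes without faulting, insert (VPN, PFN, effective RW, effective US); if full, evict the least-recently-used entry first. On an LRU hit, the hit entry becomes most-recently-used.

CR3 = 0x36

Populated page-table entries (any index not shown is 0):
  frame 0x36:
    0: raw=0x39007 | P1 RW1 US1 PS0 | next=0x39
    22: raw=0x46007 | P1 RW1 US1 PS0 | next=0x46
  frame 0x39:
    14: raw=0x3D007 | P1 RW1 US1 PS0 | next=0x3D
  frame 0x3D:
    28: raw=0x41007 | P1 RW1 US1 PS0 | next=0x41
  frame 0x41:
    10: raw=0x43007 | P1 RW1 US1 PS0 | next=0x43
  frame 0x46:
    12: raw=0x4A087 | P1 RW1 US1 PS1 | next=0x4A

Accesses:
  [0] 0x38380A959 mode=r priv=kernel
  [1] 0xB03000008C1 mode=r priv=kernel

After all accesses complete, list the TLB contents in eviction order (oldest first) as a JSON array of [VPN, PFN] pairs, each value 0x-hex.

Walk each access:
#0 VA=0x38380A959 (r,kernel):
  [0] read 0x36 idx=0: raw=0x39007 flags P=1 W=1 U=1 S=0
  [1] read 0x39 idx=14: raw=0x3D007 flags P=1 W=1 U=1 S=0
  [2] read 0x3D idx=28: raw=0x41007 flags P=1 W=1 U=1 S=0
  [3] read 0x41 idx=10: raw=0x43007 flags P=1 W=1 U=1 S=0
  ✓ 0x43959  — 4 lookups
#1 VA=0xB03000008C1 (r,kernel):
  [0] read 0x36 idx=22: raw=0x46007 flags P=1 W=1 U=1 S=0
  [1] read 0x46 idx=12: raw=0x4A087 flags P=1 W=1 U=1 S=1
  ✓ 0x4A8C1 (huge @L1)  — 2 lookups

TLB: [["0x38380A", "0x43"], ["0xB0300000", "0x4A"]]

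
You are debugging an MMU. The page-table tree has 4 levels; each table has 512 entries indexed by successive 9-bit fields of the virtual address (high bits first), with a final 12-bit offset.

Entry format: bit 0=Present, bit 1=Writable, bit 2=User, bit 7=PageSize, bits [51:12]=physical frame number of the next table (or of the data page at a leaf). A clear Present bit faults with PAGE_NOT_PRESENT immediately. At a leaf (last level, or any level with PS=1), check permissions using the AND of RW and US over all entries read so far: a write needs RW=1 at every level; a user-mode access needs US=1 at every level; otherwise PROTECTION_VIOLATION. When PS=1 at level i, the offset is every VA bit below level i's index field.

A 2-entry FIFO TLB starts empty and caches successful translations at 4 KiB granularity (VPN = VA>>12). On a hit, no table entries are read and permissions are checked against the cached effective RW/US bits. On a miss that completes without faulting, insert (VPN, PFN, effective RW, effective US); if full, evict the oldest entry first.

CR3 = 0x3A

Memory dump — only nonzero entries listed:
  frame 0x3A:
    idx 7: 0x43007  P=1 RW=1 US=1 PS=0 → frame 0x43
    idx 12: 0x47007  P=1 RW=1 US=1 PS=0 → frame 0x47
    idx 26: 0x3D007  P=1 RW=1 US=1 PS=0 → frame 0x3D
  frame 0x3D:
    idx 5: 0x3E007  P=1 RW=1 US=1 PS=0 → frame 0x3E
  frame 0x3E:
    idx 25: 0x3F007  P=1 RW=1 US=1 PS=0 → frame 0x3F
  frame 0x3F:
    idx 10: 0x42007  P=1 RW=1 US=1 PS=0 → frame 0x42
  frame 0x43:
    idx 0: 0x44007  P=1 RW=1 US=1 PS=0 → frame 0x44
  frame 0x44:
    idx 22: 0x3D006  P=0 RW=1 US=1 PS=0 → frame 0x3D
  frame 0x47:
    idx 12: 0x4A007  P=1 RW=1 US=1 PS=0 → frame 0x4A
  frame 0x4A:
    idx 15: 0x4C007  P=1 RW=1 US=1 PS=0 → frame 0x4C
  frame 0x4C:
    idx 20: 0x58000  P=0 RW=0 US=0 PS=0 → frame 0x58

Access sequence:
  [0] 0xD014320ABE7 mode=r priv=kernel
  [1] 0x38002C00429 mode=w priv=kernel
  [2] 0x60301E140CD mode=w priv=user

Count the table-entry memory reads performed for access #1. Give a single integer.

Walk each access:
#0 VA=0xD014320ABE7 (r,kernel):
  L0 @0x3A[26] → 0x3D007  P=1,RW=1,US=1,PS=0
  L1 @0x3D[5] → 0x3E007  P=1,RW=1,US=1,PS=0
  L2 @0x3E[25] → 0x3F007  P=1,RW=1,US=1,PS=0
  L3 @0x3F[10] → 0x42007  P=1,RW=1,US=1,PS=0
  ✓ 0x42BE7  — 4 lookups
#1 VA=0x38002C00429 (w,kernel):
  L0 @0x3A[7] → 0x43007  P=1,RW=1,US=1,PS=0
  L1 @0x43[0] → 0x44007  P=1,RW=1,US=1,PS=0
  L2 @0x44[22] → 0x3D006  P=0,RW=1,US=1,PS=0
  ⇒ fault: PAGE_NOT_PRESENT  — 3 lookups
#2 VA=0x60301E140CD (w,user):
  L0 @0x3A[12] → 0x47007  P=1,RW=1,US=1,PS=0
  L1 @0x47[12] → 0x4A007  P=1,RW=1,US=1,PS=0
  L2 @0x4A[15] → 0x4C007  P=1,RW=1,US=1,PS=0
  L3 @0x4C[20] → 0x58000  P=0,RW=0,US=0,PS=0
  ⇒ fault: PAGE_NOT_PRESENT  — 4 lookups

Entries read for #1: 3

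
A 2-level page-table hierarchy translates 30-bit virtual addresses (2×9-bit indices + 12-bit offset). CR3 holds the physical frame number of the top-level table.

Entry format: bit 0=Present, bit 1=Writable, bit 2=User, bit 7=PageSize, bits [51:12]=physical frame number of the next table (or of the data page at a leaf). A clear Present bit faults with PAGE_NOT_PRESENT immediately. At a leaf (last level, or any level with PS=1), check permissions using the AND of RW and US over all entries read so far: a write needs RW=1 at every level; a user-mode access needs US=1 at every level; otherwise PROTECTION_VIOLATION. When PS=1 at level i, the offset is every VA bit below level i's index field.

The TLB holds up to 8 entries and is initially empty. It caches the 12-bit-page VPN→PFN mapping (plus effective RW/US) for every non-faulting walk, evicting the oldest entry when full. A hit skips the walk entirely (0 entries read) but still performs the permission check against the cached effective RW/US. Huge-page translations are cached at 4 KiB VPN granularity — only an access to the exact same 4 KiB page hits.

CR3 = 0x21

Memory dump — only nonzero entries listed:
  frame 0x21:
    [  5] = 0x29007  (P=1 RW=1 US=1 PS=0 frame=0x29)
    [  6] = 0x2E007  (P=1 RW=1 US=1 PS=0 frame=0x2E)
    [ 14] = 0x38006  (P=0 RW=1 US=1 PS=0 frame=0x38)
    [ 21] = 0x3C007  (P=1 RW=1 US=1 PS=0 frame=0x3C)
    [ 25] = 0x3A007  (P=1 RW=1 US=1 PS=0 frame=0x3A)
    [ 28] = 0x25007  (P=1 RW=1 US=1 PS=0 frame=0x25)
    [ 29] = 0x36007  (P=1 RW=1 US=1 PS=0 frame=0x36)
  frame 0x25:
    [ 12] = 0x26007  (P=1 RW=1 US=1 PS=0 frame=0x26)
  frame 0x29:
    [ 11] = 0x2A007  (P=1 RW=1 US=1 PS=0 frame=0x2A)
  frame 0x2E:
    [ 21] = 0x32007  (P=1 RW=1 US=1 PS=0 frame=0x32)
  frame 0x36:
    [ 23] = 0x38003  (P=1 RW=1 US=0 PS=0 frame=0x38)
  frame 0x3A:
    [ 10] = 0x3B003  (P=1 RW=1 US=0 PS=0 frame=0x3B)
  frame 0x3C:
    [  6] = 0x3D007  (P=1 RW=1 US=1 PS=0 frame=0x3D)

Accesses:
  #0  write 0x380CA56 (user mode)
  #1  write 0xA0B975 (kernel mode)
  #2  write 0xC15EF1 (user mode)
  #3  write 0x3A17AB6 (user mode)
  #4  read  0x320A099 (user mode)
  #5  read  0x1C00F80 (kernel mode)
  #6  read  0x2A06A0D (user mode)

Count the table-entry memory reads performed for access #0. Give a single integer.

Trace:
#0 VA=0x380CA56 (w,user):
  L0 @0x21[28] → 0x25007  P=1,RW=1,US=1,PS=0
  L1 @0x25[12] → 0x26007  P=1,RW=1,US=1,PS=0
  → PA=0x26A56  (2 entries read)
#1 VA=0xA0B975 (w,kernel):
  L0 @0x21[5] → 0x29007  P=1,RW=1,US=1,PS=0
  L1 @0x29[11] → 0x2A007  P=1,RW=1,US=1,PS=0
  → PA=0x2A975  (2 entries read)
#2 VA=0xC15EF1 (w,user):
  L0 @0x21[6] → 0x2E007  P=1,RW=1,US=1,PS=0
  L1 @0x2E[21] → 0x32007  P=1,RW=1,US=1,PS=0
  → PA=0x32EF1  (2 entries read)
#3 VA=0x3A17AB6 (w,user):
  L0 @0x21[29] → 0x36007  P=1,RW=1,US=1,PS=0
  L1 @0x36[23] → 0x38003  P=1,RW=1,US=0,PS=0
  ⇒ fault: PROTECTION_VIOLATION  — 2 lookups
#4 VA=0x320A099 (r,user):
  L0 @0x21[25] → 0x3A007  P=1,RW=1,US=1,PS=0
  L1 @0x3A[10] → 0x3B003  P=1,RW=1,US=0,PS=0
  ⇒ fault: PROTECTION_VIOLATION  — 2 lookups
#5 VA=0x1C00F80 (r,kernel):
  L0 @0x21[14] → 0x38006  P=0,RW=1,US=1,PS=0
  ⇒ fault: PAGE_NOT_PRESENT  — 1 lookups
#6 VA=0x2A06A0D (r,user):
  L0 @0x21[21] → 0x3C007  P=1,RW=1,US=1,PS=0
  L1 @0x3C[6] → 0x3D007  P=1,RW=1,US=1,PS=0
  → PA=0x3DA0D  (2 entries read)

Entries read for #0: 2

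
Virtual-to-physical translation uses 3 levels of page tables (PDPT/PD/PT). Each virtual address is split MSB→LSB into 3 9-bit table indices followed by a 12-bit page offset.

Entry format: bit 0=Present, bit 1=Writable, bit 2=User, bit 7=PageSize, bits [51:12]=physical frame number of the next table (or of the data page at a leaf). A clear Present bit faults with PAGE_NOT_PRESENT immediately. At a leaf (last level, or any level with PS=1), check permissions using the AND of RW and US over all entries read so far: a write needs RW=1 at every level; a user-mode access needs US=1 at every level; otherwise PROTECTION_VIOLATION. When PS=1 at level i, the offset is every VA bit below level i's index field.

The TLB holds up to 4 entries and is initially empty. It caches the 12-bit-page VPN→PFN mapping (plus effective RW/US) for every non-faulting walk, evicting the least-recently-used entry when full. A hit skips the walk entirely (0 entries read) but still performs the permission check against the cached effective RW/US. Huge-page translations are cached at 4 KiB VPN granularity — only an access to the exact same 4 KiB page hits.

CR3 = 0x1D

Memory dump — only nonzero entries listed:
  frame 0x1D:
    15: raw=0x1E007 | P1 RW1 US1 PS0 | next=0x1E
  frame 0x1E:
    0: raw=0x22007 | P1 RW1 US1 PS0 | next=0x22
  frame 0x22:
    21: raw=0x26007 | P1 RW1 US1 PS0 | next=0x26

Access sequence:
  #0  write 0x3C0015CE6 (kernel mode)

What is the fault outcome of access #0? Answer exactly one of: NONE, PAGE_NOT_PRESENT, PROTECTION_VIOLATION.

Walk each access:
#0 VA=0x3C0015CE6 (w,kernel):
  L0: frame=0x1D idx=15 entry=0x1E007 [P=1 RW=1 US=1 PS=0]
  L1: frame=0x1E idx=0 entry=0x22007 [P=1 RW=1 US=1 PS=0]
  L2: frame=0x22 idx=21 entry=0x26007 [P=1 RW=1 US=1 PS=0]
  → PA=0x26CE6  (3 entries read)

Access #0 fault: NONE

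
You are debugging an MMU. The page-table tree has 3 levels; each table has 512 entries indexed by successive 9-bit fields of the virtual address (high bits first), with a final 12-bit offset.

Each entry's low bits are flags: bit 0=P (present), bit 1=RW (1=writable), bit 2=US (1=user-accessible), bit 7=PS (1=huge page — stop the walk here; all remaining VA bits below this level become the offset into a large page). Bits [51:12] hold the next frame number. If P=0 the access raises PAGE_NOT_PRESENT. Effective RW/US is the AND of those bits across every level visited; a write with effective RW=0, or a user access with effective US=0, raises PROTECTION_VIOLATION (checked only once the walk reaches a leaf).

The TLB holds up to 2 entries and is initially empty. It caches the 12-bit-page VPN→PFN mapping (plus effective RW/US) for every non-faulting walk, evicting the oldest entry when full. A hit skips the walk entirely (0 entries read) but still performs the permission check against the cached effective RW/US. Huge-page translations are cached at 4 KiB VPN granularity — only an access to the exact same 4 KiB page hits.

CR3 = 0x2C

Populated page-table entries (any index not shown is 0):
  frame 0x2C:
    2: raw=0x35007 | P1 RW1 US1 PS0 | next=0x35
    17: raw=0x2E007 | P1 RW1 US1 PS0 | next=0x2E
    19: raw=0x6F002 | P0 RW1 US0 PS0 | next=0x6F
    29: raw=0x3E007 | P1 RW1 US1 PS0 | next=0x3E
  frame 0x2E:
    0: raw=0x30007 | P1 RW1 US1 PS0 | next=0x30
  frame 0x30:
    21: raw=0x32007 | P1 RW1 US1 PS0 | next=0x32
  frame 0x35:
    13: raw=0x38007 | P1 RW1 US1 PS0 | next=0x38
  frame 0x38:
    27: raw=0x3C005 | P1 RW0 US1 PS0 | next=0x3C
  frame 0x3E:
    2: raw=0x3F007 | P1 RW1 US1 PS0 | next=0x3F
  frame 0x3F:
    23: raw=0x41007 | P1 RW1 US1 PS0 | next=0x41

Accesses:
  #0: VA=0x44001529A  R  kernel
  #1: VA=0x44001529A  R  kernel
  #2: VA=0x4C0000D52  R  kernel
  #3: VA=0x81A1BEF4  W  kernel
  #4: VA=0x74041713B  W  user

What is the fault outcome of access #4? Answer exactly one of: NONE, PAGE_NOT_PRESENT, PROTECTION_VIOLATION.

Trace:
#0 VA=0x44001529A (r,kernel):
  L0 @0x2C[17] → 0x2E007  P=1,RW=1,US=1,PS=0
  L1 @0x2E[0] → 0x30007  P=1,RW=1,US=1,PS=0
  L2 @0x30[21] → 0x32007  P=1,RW=1,US=1,PS=0
  ⇒ phys 0x3229A  [3 reads]
#1 VA=0x44001529A (r,kernel):
  TLB hit vpn=0x440015 → PA=0x3229A
#2 VA=0x4C0000D52 (r,kernel):
  L0 @0x2C[19] → 0x6F002  P=0,RW=1,US=0,PS=0
  ⇒ fault: PAGE_NOT_PRESENT  — 1 lookups
#3 VA=0x81A1BEF4 (w,kernel):
  L0 @0x2C[2] → 0x35007  P=1,RW=1,US=1,PS=0
  L1 @0x35[13] → 0x38007  P=1,RW=1,US=1,PS=0
  L2 @0x38[27] → 0x3C005  P=1,RW=0,US=1,PS=0
  ⇒ fault: PROTECTION_VIOLATION  — 3 lookups
#4 VA=0x74041713B (w,user):
  L0 @0x2C[29] → 0x3E007  P=1,RW=1,US=1,PS=0
  L1 @0x3E[2] → 0x3F007  P=1,RW=1,US=1,PS=0
  L2 @0x3F[23] → 0x41007  P=1,RW=1,US=1,PS=0
  ⇒ phys 0x4113B  [3 reads]

Access #4 fault: NONE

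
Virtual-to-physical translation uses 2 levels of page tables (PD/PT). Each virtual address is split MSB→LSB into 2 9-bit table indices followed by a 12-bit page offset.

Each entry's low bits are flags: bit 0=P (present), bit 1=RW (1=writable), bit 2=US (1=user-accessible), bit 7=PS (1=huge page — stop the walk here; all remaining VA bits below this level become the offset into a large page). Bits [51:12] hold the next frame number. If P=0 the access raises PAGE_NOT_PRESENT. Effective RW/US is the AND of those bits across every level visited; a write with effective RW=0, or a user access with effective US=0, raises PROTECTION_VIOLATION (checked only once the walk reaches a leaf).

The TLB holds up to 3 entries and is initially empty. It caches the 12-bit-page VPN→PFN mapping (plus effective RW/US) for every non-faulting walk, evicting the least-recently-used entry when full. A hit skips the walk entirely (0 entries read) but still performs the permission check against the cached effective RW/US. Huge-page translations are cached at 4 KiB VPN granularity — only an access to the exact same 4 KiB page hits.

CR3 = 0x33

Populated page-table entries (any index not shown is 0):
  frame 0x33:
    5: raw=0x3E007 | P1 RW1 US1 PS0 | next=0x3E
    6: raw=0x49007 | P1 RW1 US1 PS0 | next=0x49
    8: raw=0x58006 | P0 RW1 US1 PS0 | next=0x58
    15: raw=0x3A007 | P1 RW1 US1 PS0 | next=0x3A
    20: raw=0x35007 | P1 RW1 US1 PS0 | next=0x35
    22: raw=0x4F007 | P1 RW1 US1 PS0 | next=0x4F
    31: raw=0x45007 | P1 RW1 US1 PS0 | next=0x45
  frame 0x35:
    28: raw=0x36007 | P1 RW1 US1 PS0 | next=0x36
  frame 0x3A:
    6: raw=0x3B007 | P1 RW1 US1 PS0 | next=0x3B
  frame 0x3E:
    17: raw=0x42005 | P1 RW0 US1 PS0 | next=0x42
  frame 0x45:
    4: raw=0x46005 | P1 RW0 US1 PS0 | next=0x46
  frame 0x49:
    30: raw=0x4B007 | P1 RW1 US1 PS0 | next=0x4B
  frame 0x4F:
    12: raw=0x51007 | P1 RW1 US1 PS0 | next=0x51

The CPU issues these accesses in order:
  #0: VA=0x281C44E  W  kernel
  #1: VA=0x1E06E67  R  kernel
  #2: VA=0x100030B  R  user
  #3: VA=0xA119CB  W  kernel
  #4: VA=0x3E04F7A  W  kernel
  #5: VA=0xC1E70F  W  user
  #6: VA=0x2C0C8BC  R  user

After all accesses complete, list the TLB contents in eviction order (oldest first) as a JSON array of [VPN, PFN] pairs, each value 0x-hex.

Walk each access:
#0 VA=0x281C44E (w,kernel):
  [0] read 0x33 idx=20: raw=0x35007 flags P=1 W=1 U=1 S=0
  [1] read 0x35 idx=28: raw=0x36007 flags P=1 W=1 U=1 S=0
  → PA=0x3644E  (2 entries read)
#1 VA=0x1E06E67 (r,kernel):
  [0] read 0x33 idx=15: raw=0x3A007 flags P=1 W=1 U=1 S=0
  [1] read 0x3A idx=6: raw=0x3B007 flags P=1 W=1 U=1 S=0
  → PA=0x3BE67  (2 entries read)
#2 VA=0x100030B (r,user):
  [0] read 0x33 idx=8: raw=0x58006 flags P=0 W=1 U=1 S=0
  ✗ PAGE_NOT_PRESENT  [1 reads]
#3 VA=0xA119CB (w,kernel):
  [0] read 0x33 idx=5: raw=0x3E007 flags P=1 W=1 U=1 S=0
  [1] read 0x3E idx=17: raw=0x42005 flags P=1 W=0 U=1 S=0
  ✗ PROTECTION_VIOLATION  [2 reads]
#4 VA=0x3E04F7A (w,kernel):
  [0] read 0x33 idx=31: raw=0x45007 flags P=1 W=1 U=1 S=0
  [1] read 0x45 idx=4: raw=0x46005 flags P=1 W=0 U=1 S=0
  ✗ PROTECTION_VIOLATION  [2 reads]
#5 VA=0xC1E70F (w,user):
  [0] read 0x33 idx=6: raw=0x49007 flags P=1 W=1 U=1 S=0
  [1] read 0x49 idx=30: raw=0x4B007 flags P=1 W=1 U=1 S=0
  → PA=0x4B70F  (2 entries read)
#6 VA=0x2C0C8BC (r,user):
  [0] read 0x33 idx=22: raw=0x4F007 flags P=1 W=1 U=1 S=0
  [1] read 0x4F idx=12: raw=0x51007 flags P=1 W=1 U=1 S=0
  → PA=0x518BC  (2 entries read)

TLB: [["0x1E06", "0x3B"], ["0xC1E", "0x4B"], ["0x2C0C", "0x51"]]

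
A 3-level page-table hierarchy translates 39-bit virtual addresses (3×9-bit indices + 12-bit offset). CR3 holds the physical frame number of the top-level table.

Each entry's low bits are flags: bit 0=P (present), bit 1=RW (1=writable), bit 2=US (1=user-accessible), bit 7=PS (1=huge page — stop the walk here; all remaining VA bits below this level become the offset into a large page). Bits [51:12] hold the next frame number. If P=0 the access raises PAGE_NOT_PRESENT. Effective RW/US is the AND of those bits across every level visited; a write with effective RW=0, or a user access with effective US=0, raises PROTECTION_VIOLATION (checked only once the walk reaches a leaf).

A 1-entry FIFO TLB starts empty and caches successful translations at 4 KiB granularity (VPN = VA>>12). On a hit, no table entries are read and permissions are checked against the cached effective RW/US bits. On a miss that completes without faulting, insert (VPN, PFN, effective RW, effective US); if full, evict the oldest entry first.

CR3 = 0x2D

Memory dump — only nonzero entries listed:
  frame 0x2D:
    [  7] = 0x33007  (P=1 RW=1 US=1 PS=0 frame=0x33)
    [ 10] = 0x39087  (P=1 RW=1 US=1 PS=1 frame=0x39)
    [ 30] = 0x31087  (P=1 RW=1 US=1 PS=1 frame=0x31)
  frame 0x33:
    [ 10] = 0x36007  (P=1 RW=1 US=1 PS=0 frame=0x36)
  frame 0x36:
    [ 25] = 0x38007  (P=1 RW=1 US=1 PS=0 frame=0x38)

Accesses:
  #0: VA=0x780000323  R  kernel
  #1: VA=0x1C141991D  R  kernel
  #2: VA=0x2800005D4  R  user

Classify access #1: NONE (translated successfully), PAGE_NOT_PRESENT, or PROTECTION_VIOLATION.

Per-access translation:
#0 VA=0x780000323 (r,kernel):
  L0 @0x2D[30] → 0x31087  P=1,RW=1,US=1,PS=1
  ⇒ phys 0x31323 (huge @L0)  [1 reads]
#1 VA=0x1C141991D (r,kernel):
  L0 @0x2D[7] → 0x33007  P=1,RW=1,US=1,PS=0
  L1 @0x33[10] → 0x36007  P=1,RW=1,US=1,PS=0
  L2 @0x36[25] → 0x38007  P=1,RW=1,US=1,PS=0
  ⇒ phys 0x3891D  [3 reads]
#2 VA=0x2800005D4 (r,user):
  L0 @0x2D[10] → 0x39087  P=1,RW=1,US=1,PS=1
  ⇒ phys 0x395D4 (huge @L0)  [1 reads]

Access #1 fault: NONE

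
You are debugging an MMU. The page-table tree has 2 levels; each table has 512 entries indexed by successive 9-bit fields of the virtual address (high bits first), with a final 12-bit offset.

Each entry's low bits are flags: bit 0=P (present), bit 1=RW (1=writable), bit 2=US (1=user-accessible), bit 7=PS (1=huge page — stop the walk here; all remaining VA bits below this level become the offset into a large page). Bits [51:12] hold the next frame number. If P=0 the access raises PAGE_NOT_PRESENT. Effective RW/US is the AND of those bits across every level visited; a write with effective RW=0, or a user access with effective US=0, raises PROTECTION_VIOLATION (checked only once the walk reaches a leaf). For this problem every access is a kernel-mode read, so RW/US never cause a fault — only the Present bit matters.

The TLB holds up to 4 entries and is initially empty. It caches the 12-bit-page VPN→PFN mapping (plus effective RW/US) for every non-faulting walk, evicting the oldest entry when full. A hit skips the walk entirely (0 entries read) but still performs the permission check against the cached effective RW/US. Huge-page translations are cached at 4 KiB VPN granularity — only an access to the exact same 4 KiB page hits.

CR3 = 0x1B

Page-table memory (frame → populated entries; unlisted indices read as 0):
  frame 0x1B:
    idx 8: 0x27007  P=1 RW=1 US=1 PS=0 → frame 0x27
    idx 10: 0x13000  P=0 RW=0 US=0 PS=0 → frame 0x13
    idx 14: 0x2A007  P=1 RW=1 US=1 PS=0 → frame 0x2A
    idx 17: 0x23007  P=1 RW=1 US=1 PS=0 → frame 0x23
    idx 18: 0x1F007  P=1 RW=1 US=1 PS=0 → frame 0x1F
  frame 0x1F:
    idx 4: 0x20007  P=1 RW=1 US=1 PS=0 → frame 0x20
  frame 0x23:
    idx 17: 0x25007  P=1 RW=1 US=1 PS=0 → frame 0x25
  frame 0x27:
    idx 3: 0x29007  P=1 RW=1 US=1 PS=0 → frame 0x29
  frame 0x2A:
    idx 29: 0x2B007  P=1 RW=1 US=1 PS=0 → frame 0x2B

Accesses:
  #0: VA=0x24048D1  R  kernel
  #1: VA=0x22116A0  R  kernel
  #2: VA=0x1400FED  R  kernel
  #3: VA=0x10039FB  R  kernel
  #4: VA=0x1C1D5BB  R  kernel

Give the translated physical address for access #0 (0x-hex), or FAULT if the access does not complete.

Walk each access:
#0 VA=0x24048D1 (r,kernel):
  [0] read 0x1B idx=18: raw=0x1F007 flags P=1 W=1 U=1 S=0
  [1] read 0x1F idx=4: raw=0x20007 flags P=1 W=1 U=1 S=0
  → PA=0x208D1  (2 entries read)
#1 VA=0x22116A0 (r,kernel):
  [0] read 0x1B idx=17: raw=0x23007 flags P=1 W=1 U=1 S=0
  [1] read 0x23 idx=17: raw=0x25007 flags P=1 W=1 U=1 S=0
  → PA=0x256A0  (2 entries read)
#2 VA=0x1400FED (r,kernel):
  [0] read 0x1B idx=10: raw=0x13000 flags P=0 W=0 U=0 S=0
  ✗ PAGE_NOT_PRESENT  [1 reads]
#3 VA=0x10039FB (r,kernel):
  [0] read 0x1B idx=8: raw=0x27007 flags P=1 W=1 U=1 S=0
  [1] read 0x27 idx=3: raw=0x29007 flags P=1 W=1 U=1 S=0
  → PA=0x299FB  (2 entries read)
#4 VA=0x1C1D5BB (r,kernel):
  [0] read 0x1B idx=14: raw=0x2A007 flags P=1 W=1 U=1 S=0
  [1] read 0x2A idx=29: raw=0x2B007 flags P=1 W=1 U=1 S=0
  → PA=0x2B5BB  (2 entries read)

Access #0 PA: 0x208D1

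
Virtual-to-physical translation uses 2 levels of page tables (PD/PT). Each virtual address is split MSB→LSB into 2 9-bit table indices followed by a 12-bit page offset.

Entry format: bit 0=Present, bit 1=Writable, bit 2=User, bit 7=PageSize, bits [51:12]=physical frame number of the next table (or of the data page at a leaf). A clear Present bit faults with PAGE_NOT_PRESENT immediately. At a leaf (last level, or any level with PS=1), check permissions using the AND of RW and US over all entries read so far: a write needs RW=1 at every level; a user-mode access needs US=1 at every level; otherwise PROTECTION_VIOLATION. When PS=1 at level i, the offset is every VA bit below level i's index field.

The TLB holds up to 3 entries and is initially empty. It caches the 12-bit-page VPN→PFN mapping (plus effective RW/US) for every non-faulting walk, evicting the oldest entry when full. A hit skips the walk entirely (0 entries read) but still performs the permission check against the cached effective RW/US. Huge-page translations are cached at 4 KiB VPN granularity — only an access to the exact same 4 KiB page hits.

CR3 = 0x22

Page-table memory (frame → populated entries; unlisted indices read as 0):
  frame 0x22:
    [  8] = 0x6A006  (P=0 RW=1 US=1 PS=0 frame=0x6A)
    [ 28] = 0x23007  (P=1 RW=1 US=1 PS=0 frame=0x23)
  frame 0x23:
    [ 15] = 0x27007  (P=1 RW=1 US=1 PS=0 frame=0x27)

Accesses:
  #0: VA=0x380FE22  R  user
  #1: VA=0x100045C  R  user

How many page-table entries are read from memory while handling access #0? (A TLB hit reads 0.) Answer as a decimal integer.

Trace:
#0 VA=0x380FE22 (r,user):
  L0: frame=0x22 idx=28 entry=0x23007 [P=1 RW=1 US=1 PS=0]
  L1: frame=0x23 idx=15 entry=0x27007 [P=1 RW=1 US=1 PS=0]
  ⇒ phys 0x27E22  [2 reads]
#1 VA=0x100045C (r,user):
  L0: frame=0x22 idx=8 entry=0x6A006 [P=0 RW=1 US=1 PS=0]
  → PAGE_NOT_PRESENT  (1 entries read)

Entries read for #0: 2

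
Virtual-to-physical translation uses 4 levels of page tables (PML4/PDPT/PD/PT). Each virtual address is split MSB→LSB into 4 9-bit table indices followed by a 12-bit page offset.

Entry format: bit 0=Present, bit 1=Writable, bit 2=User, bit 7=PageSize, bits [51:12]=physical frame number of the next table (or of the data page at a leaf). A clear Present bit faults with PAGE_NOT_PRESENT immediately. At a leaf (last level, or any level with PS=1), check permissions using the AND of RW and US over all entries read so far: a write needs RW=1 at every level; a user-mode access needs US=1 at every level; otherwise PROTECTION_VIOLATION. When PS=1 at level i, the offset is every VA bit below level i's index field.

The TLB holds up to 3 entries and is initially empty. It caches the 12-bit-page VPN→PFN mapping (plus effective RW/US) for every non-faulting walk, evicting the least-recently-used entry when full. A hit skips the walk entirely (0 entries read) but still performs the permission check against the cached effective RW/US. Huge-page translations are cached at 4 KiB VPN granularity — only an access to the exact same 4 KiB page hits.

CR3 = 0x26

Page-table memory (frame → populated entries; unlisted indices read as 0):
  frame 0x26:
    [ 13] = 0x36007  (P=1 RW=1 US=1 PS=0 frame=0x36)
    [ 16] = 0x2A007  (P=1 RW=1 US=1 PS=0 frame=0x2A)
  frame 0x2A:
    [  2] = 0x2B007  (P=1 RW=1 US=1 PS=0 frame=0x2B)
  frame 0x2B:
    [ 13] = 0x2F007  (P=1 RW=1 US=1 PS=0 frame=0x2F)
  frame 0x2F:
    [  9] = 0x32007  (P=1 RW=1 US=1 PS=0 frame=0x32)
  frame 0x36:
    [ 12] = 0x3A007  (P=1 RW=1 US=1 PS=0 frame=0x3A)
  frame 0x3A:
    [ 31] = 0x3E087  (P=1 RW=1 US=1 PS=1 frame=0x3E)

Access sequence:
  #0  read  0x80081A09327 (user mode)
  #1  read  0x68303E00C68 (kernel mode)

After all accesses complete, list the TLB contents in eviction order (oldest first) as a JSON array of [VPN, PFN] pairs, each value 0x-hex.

Per-access translation:
#0 VA=0x80081A09327 (r,user):
  L0: frame=0x26 idx=16 entry=0x2A007 [P=1 RW=1 US=1 PS=0]
  L1: frame=0x2A idx=2 entry=0x2B007 [P=1 RW=1 US=1 PS=0]
  L2: frame=0x2B idx=13 entry=0x2F007 [P=1 RW=1 US=1 PS=0]
  L3: frame=0x2F idx=9 entry=0x32007 [P=1 RW=1 US=1 PS=0]
  ✓ 0x32327  — 4 lookups
#1 VA=0x68303E00C68 (r,kernel):
  L0: frame=0x26 idx=13 entry=0x36007 [P=1 RW=1 US=1 PS=0]
  L1: frame=0x36 idx=12 entry=0x3A007 [P=1 RW=1 US=1 PS=0]
  L2: frame=0x3A idx=31 entry=0x3E087 [P=1 RW=1 US=1 PS=1]
  ✓ 0x3EC68 (huge @L2)  — 3 lookups

TLB: [["0x80081A09", "0x32"], ["0x68303E00", "0x3E"]]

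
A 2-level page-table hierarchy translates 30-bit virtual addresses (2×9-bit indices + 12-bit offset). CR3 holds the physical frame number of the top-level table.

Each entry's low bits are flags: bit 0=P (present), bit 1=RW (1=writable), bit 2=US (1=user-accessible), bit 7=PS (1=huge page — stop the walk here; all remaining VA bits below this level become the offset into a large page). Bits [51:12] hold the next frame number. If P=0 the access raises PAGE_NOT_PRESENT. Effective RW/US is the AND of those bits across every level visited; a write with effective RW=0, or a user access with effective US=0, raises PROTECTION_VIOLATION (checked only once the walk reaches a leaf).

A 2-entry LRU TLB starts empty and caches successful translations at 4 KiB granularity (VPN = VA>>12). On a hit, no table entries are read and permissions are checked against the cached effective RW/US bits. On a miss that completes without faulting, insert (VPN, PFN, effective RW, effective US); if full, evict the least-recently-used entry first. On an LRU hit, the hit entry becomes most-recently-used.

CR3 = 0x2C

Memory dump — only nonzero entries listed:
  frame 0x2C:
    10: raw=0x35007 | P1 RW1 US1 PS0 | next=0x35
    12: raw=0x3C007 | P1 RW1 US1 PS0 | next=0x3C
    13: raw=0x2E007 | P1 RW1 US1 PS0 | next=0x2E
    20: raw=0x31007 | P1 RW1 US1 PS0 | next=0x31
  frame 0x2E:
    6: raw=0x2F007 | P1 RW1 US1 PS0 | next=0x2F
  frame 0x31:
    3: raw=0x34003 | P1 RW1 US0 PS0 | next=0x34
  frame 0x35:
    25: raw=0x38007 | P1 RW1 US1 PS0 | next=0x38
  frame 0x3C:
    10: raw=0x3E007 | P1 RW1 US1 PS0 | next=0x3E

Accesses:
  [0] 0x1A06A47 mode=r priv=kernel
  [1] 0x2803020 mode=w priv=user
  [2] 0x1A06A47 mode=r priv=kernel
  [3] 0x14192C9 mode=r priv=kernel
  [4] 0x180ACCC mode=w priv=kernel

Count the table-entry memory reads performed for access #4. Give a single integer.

Per-access translation:
#0 VA=0x1A06A47 (r,kernel):
  L0 @0x2C[13] → 0x2E007  P=1,RW=1,US=1,PS=0
  L1 @0x2E[6] → 0x2F007  P=1,RW=1,US=1,PS=0
  ⇒ phys 0x2FA47  [2 reads]
#1 VA=0x2803020 (w,user):
  L0 @0x2C[20] → 0x31007  P=1,RW=1,US=1,PS=0
  L1 @0x31[3] → 0x34003  P=1,RW=1,US=0,PS=0
  ✗ PROTECTION_VIOLATION  [2 reads]
#2 VA=0x1A06A47 (r,kernel):
  TLB hit vpn=0x1A06 → PA=0x2FA47
#3 VA=0x14192C9 (r,kernel):
  L0 @0x2C[10] → 0x35007  P=1,RW=1,US=1,PS=0
  L1 @0x35[25] → 0x38007  P=1,RW=1,US=1,PS=0
  ⇒ phys 0x382C9  [2 reads]
#4 VA=0x180ACCC (w,kernel):
  L0 @0x2C[12] → 0x3C007  P=1,RW=1,US=1,PS=0
  L1 @0x3C[10] → 0x3E007  P=1,RW=1,US=1,PS=0
  ⇒ phys 0x3ECCC  [2 reads]

Entries read for #4: 2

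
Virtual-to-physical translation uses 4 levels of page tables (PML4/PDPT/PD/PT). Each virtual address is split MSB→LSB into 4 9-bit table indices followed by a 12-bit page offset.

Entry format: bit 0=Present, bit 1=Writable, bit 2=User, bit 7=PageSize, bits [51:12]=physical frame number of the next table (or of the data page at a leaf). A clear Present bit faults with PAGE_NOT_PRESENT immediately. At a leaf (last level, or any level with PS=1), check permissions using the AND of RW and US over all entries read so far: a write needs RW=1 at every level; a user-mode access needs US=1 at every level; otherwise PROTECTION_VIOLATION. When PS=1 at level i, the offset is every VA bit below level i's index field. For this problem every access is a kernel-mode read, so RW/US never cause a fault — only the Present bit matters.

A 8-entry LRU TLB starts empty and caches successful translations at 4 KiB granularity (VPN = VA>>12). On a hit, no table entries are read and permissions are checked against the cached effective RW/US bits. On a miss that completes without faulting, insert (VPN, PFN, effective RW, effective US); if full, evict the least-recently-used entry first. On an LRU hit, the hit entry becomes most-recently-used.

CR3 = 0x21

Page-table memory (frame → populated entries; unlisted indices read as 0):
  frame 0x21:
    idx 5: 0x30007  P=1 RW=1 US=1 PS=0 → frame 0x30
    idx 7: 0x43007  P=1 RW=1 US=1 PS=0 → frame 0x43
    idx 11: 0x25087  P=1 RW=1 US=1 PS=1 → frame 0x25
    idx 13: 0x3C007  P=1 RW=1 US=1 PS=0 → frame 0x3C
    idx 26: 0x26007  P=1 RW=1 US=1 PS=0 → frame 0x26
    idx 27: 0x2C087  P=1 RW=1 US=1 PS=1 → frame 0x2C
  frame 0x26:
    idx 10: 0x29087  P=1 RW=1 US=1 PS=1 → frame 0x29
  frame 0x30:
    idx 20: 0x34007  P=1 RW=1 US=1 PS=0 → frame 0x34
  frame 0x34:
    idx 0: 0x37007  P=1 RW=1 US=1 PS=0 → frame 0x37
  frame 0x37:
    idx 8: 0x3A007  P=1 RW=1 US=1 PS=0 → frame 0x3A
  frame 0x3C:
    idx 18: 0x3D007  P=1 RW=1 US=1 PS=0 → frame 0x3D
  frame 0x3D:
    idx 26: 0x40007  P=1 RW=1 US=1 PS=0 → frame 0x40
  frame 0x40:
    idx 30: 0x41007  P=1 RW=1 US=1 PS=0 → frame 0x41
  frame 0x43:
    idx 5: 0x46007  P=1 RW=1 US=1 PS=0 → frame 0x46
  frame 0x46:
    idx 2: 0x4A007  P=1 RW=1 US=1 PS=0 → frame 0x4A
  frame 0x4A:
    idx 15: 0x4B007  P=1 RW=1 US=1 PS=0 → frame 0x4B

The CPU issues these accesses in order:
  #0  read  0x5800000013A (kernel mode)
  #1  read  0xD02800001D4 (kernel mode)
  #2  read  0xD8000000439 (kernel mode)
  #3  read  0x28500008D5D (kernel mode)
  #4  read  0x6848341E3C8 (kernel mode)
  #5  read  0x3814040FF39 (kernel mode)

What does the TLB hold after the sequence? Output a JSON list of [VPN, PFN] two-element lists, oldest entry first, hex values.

Per-access translation:
#0 VA=0x5800000013A (r,kernel):
  lvl0: tbl 0x21, slot 11 ⇒ 0x25087 (P1/RW1/US1/PS1)
  ⇒ phys 0x2513A (huge @L0)  [1 reads]
#1 VA=0xD02800001D4 (r,kernel):
  lvl0: tbl 0x21, slot 26 ⇒ 0x26007 (P1/RW1/US1/PS0)
  lvl1: tbl 0x26, slot 10 ⇒ 0x29087 (P1/RW1/US1/PS1)
  ⇒ phys 0x291D4 (huge @L1)  [2 reads]
#2 VA=0xD8000000439 (r,kernel):
  lvl0: tbl 0x21, slot 27 ⇒ 0x2C087 (P1/RW1/US1/PS1)
  ⇒ phys 0x2C439 (huge @L0)  [1 reads]
#3 VA=0x28500008D5D (r,kernel):
  lvl0: tbl 0x21, slot 5 ⇒ 0x30007 (P1/RW1/US1/PS0)
  lvl1: tbl 0x30, slot 20 ⇒ 0x34007 (P1/RW1/US1/PS0)
  lvl2: tbl 0x34, slot 0 ⇒ 0x37007 (P1/RW1/US1/PS0)
  lvl3: tbl 0x37, slot 8 ⇒ 0x3A007 (P1/RW1/US1/PS0)
  ⇒ phys 0x3AD5D  [4 reads]
#4 VA=0x6848341E3C8 (r,kernel):
  lvl0: tbl 0x21, slot 13 ⇒ 0x3C007 (P1/RW1/US1/PS0)
  lvl1: tbl 0x3C, slot 18 ⇒ 0x3D007 (P1/RW1/US1/PS0)
  lvl2: tbl 0x3D, slot 26 ⇒ 0x40007 (P1/RW1/US1/PS0)
  lvl3: tbl 0x40, slot 30 ⇒ 0x41007 (P1/RW1/US1/PS0)
  ⇒ phys 0x413C8  [4 reads]
#5 VA=0x3814040FF39 (r,kernel):
  lvl0: tbl 0x21, slot 7 ⇒ 0x43007 (P1/RW1/US1/PS0)
  lvl1: tbl 0x43, slot 5 ⇒ 0x46007 (P1/RW1/US1/PS0)
  lvl2: tbl 0x46, slot 2 ⇒ 0x4A007 (P1/RW1/US1/PS0)
  lvl3: tbl 0x4A, slot 15 ⇒ 0x4B007 (P1/RW1/US1/PS0)
  ⇒ phys 0x4BF39  [4 reads]

TLB: [["0x58000000", "0x25"], ["0xD0280000", "0x29"], ["0xD8000000", "0x2C"], ["0x28500008", "0x3A"], ["0x6848341E", "0x41"], ["0x3814040F", "0x4B"]]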